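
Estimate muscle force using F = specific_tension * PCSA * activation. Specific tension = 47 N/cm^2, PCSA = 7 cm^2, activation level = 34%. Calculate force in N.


F = sigma * PCSA * activation
F = 47 * 7 * 0.34
F = 111.9 N


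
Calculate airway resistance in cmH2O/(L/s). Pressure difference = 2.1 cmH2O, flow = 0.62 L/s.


R = dP / flow
R = 2.1 / 0.62
R = 3.387 cmH2O/(L/s)


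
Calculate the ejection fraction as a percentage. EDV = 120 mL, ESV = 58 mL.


SV = EDV - ESV = 120 - 58 = 62 mL
EF = SV/EDV * 100 = 62/120 * 100
EF = 51.67%


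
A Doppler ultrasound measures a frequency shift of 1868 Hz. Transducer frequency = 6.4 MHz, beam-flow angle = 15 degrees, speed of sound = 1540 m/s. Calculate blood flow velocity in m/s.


v = fd * c / (2 * f0 * cos(theta))
v = 1868 * 1540 / (2 * 6.4000e+06 * cos(15))
v = 0.2327 m/s


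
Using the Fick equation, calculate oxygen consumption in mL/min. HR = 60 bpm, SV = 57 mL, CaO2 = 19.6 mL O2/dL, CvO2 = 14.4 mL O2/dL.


CO = HR*SV = 60*57/1000 = 3.42 L/min
a-v O2 diff = 19.6 - 14.4 = 5.2 mL/dL
VO2 = CO * (CaO2-CvO2) * 10 dL/L
VO2 = 3.42 * 5.2 * 10
VO2 = 177.8 mL/min


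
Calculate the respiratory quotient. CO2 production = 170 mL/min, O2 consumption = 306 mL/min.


RQ = VCO2 / VO2
RQ = 170 / 306
RQ = 0.5556


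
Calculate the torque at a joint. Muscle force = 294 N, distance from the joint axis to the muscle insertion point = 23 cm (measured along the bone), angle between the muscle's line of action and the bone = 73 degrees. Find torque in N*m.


Torque = F * d * sin(theta)   (moment arm = d*sin(theta))
d = 23 cm = 0.23 m
Torque = 294 * 0.23 * sin(73)
Torque = 64.67 N*m


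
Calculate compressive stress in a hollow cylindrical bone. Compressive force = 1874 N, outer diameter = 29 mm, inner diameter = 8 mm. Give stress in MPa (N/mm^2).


A = pi*(r_o^2 - r_i^2)
r_o = 14.5 mm, r_i = 4 mm
A = 610.254 mm^2
sigma = F/A = 1874 / 610.254
sigma = 3.071 MPa


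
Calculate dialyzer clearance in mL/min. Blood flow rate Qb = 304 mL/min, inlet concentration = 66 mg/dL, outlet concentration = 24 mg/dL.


K = Qb * (Cb_in - Cb_out) / Cb_in
K = 304 * (66 - 24) / 66
K = 193.5 mL/min


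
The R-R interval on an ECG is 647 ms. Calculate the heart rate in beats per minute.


HR = 60 / RR_interval(s)
RR = 647 ms = 0.647 s
HR = 60 / 0.647 = 92.74 bpm


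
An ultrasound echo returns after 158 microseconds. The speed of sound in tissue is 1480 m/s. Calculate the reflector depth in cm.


depth = c * t / 2
t = 158 us = 1.5800e-04 s
depth = 1480 * 1.5800e-04 / 2
depth = 0.11692 m = 11.692 cm


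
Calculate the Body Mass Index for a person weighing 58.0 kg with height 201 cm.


BMI = weight / height^2
height = 201 cm = 2.01 m
BMI = 58.0 / 2.01^2
BMI = 14.36 kg/m^2


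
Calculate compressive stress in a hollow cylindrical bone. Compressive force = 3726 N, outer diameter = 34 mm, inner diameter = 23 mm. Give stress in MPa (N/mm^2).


A = pi*(r_o^2 - r_i^2)
r_o = 17 mm, r_i = 11.5 mm
A = 492.445 mm^2
sigma = F/A = 3726 / 492.445
sigma = 7.566 MPa


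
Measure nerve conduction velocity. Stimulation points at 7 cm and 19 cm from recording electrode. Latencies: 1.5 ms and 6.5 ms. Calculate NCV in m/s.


Distance = (19 - 7) / 100 = 0.12 m
dt = (6.5 - 1.5) / 1000 = 0.005 s
NCV = dist / dt = 24 m/s


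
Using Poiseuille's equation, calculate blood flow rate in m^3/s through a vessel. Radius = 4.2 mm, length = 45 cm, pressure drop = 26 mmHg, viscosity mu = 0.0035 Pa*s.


Q = pi*r^4*dP / (8*mu*L)
r = 0.0042 m, L = 0.45 m
dP = 26 mmHg = 3466.372 Pa
Q = 2.6894e-04 m^3/s


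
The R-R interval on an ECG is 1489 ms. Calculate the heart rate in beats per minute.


HR = 60 / RR_interval(s)
RR = 1489 ms = 1.489 s
HR = 60 / 1.489 = 40.3 bpm


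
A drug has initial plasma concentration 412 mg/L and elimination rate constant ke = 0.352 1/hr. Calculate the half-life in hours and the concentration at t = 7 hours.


t_half = ln(2) / ke = 0.693147 / 0.352 = 1.969 hr
C(t) = C0 * exp(-ke*t) = 412 * exp(-0.352*7)
C(7) = 35.06 mg/L


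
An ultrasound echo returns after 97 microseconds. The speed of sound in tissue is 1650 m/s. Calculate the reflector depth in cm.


depth = c * t / 2
t = 97 us = 9.7000e-05 s
depth = 1650 * 9.7000e-05 / 2
depth = 0.080025 m = 8.0025 cm


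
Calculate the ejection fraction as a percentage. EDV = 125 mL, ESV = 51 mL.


SV = EDV - ESV = 125 - 51 = 74 mL
EF = SV/EDV * 100 = 74/125 * 100
EF = 59.2%


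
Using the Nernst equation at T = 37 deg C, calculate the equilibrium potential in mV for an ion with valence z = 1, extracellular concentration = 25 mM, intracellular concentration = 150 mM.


E = (RT/(zF)) * ln(C_out/C_in)
T = 37 + 273.15 = 310.15 K
E = (8.314 * 310.15 / (1 * 96485)) * ln(25/150)
E = -47.89 mV


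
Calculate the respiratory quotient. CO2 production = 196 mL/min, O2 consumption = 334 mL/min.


RQ = VCO2 / VO2
RQ = 196 / 334
RQ = 0.5868


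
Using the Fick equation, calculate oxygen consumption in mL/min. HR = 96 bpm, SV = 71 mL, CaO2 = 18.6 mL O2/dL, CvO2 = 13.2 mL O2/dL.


CO = HR*SV = 96*71/1000 = 6.816 L/min
a-v O2 diff = 18.6 - 13.2 = 5.4 mL/dL
VO2 = CO * (CaO2-CvO2) * 10 dL/L
VO2 = 6.816 * 5.4 * 10
VO2 = 368.1 mL/min


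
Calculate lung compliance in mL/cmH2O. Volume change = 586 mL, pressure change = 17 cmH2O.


C = dV / dP
C = 586 / 17
C = 34.47 mL/cmH2O


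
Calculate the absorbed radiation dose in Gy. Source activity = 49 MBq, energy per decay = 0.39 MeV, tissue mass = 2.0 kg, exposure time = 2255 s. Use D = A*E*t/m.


A = 49 MBq = 4.9000e+07 Bq
E = 0.39 MeV = 6.2478e-14 J
D = A*E*t/m = 4.9000e+07*6.2478e-14*2255/2.0
D = 0.003452 Gy


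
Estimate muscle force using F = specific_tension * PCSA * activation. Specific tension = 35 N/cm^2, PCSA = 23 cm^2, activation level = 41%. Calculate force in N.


F = sigma * PCSA * activation
F = 35 * 23 * 0.41
F = 330 N


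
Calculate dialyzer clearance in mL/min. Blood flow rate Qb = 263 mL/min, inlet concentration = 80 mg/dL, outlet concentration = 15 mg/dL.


K = Qb * (Cb_in - Cb_out) / Cb_in
K = 263 * (80 - 15) / 80
K = 213.7 mL/min


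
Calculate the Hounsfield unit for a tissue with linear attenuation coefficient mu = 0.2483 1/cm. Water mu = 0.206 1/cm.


HU = ((mu_tissue - mu_water) / mu_water) * 1000
HU = ((0.2483 - 0.206) / 0.206) * 1000
HU = 205.3


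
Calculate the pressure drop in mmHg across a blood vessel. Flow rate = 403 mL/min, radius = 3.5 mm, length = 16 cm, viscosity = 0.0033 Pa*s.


dP = 8*mu*L*Q / (pi*r^4)
Q = 403 mL/min = 6.71667e-06 m^3/s
dP = 60.1805 Pa = 60.1805 / 133.322 mmHg = 0.4514 mmHg


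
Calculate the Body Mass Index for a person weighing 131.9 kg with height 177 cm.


BMI = weight / height^2
height = 177 cm = 1.77 m
BMI = 131.9 / 1.77^2
BMI = 42.1 kg/m^2


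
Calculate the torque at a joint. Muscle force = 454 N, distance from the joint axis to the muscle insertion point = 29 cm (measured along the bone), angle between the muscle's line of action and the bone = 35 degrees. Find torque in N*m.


Torque = F * d * sin(theta)   (moment arm = d*sin(theta))
d = 29 cm = 0.29 m
Torque = 454 * 0.29 * sin(35)
Torque = 75.52 N*m


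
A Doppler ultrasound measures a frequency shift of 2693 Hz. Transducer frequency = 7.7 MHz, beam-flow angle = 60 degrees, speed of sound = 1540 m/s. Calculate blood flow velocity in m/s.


v = fd * c / (2 * f0 * cos(theta))
v = 2693 * 1540 / (2 * 7.7000e+06 * cos(60))
v = 0.5386 m/s


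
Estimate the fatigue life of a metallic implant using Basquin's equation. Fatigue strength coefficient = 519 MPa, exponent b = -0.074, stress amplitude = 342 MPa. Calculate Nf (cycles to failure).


sigma_a = sigma_f' * (2Nf)^b
2Nf = (sigma_a/sigma_f')^(1/b)
2Nf = (342/519)^(1/-0.074)
2Nf = 280.44955
Nf = 140.2


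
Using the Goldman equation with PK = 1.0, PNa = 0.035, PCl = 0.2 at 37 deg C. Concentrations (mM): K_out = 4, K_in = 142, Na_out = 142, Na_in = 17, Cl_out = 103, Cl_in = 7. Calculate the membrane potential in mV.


Vm = (RT/F)*ln((PK*Ko + PNa*Nao + PCl*Cli)/(PK*Ki + PNa*Nai + PCl*Clo))
Numer = 10.37, Denom = 163.195
Vm = -73.66 mV


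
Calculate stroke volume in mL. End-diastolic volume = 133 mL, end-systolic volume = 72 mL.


SV = EDV - ESV
SV = 133 - 72
SV = 61 mL


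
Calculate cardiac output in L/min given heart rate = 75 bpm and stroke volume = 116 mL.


CO = HR * SV
CO = 75 * 116 / 1000
CO = 8.7 L/min


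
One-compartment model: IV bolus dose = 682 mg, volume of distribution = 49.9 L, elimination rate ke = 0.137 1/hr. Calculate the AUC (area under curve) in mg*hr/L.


C0 = Dose/Vd = 682/49.9 = 13.6673 mg/L
AUC = C0/ke = 13.6673/0.137
AUC = 99.76 mg*hr/L


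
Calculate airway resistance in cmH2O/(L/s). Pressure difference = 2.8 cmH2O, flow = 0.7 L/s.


R = dP / flow
R = 2.8 / 0.7
R = 4 cmH2O/(L/s)


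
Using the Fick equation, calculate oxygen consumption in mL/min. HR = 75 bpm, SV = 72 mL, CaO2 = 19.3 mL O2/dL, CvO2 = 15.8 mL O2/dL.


CO = HR*SV = 75*72/1000 = 5.4 L/min
a-v O2 diff = 19.3 - 15.8 = 3.5 mL/dL
VO2 = CO * (CaO2-CvO2) * 10 dL/L
VO2 = 5.4 * 3.5 * 10
VO2 = 189 mL/min


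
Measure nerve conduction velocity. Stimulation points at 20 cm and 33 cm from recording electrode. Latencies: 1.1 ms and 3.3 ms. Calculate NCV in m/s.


Distance = (33 - 20) / 100 = 0.13 m
dt = (3.3 - 1.1) / 1000 = 0.0022 s
NCV = dist / dt = 59.09 m/s


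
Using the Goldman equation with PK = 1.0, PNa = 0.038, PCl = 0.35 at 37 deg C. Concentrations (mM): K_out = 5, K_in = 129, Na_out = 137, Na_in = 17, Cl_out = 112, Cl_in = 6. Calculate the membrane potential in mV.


Vm = (RT/F)*ln((PK*Ko + PNa*Nao + PCl*Cli)/(PK*Ki + PNa*Nai + PCl*Clo))
Numer = 12.306, Denom = 168.846
Vm = -69.99 mV


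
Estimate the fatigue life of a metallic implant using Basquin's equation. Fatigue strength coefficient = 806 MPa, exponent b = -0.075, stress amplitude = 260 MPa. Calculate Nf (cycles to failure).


sigma_a = sigma_f' * (2Nf)^b
2Nf = (sigma_a/sigma_f')^(1/b)
2Nf = (260/806)^(1/-0.075)
2Nf = 3560321.8
Nf = 1.7802e+06


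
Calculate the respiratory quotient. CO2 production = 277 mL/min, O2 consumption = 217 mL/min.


RQ = VCO2 / VO2
RQ = 277 / 217
RQ = 1.276


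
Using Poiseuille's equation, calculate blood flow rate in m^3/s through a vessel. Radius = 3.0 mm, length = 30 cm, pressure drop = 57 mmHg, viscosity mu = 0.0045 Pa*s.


Q = pi*r^4*dP / (8*mu*L)
r = 0.003 m, L = 0.3 m
dP = 57 mmHg = 7599.354 Pa
Q = 1.7906e-04 m^3/s


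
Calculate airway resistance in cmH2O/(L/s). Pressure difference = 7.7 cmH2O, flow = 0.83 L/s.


R = dP / flow
R = 7.7 / 0.83
R = 9.277 cmH2O/(L/s)


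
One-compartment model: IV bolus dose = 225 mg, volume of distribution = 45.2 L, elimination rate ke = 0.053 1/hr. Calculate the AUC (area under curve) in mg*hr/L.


C0 = Dose/Vd = 225/45.2 = 4.97788 mg/L
AUC = C0/ke = 4.97788/0.053
AUC = 93.92 mg*hr/L


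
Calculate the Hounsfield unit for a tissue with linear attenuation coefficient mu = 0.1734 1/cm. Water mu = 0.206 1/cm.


HU = ((mu_tissue - mu_water) / mu_water) * 1000
HU = ((0.1734 - 0.206) / 0.206) * 1000
HU = -158.3


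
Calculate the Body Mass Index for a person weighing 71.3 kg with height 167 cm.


BMI = weight / height^2
height = 167 cm = 1.67 m
BMI = 71.3 / 1.67^2
BMI = 25.57 kg/m^2


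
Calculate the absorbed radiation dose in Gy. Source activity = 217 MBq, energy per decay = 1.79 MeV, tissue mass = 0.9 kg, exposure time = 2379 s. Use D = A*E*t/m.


A = 217 MBq = 2.1700e+08 Bq
E = 1.79 MeV = 2.86758e-13 J
D = A*E*t/m = 2.1700e+08*2.86758e-13*2379/0.9
D = 0.1645 Gy


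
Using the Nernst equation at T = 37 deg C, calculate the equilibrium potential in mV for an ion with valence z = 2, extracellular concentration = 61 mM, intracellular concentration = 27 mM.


E = (RT/(zF)) * ln(C_out/C_in)
T = 37 + 273.15 = 310.15 K
E = (8.314 * 310.15 / (2 * 96485)) * ln(61/27)
E = 10.89 mV


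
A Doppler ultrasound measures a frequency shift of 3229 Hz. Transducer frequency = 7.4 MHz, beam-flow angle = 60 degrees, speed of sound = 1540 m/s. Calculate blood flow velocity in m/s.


v = fd * c / (2 * f0 * cos(theta))
v = 3229 * 1540 / (2 * 7.4000e+06 * cos(60))
v = 0.672 m/s


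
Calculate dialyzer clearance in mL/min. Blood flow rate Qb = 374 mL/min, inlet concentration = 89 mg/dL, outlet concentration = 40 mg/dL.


K = Qb * (Cb_in - Cb_out) / Cb_in
K = 374 * (89 - 40) / 89
K = 205.9 mL/min


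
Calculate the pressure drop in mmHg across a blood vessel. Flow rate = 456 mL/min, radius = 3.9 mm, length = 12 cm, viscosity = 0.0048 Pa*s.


dP = 8*mu*L*Q / (pi*r^4)
Q = 456 mL/min = 7.6e-06 m^3/s
dP = 48.1857 Pa = 48.1857 / 133.322 mmHg = 0.3614 mmHg


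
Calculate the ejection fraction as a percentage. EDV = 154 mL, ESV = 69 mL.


SV = EDV - ESV = 154 - 69 = 85 mL
EF = SV/EDV * 100 = 85/154 * 100
EF = 55.19%


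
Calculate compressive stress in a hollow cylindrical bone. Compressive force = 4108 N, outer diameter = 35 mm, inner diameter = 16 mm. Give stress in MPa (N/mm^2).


A = pi*(r_o^2 - r_i^2)
r_o = 17.5 mm, r_i = 8 mm
A = 761.051 mm^2
sigma = F/A = 4108 / 761.051
sigma = 5.398 MPa


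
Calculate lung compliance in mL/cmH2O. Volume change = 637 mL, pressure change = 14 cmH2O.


C = dV / dP
C = 637 / 14
C = 45.5 mL/cmH2O


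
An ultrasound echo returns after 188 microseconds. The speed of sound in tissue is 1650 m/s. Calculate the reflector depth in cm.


depth = c * t / 2
t = 188 us = 1.8800e-04 s
depth = 1650 * 1.8800e-04 / 2
depth = 0.1551 m = 15.51 cm


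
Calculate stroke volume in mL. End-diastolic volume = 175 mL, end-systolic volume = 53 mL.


SV = EDV - ESV
SV = 175 - 53
SV = 122 mL


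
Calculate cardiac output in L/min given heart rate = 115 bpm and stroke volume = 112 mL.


CO = HR * SV
CO = 115 * 112 / 1000
CO = 12.88 L/min


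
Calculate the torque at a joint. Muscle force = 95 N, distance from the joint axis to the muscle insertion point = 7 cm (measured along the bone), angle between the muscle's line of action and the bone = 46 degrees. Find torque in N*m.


Torque = F * d * sin(theta)   (moment arm = d*sin(theta))
d = 7 cm = 0.07 m
Torque = 95 * 0.07 * sin(46)
Torque = 4.784 N*m


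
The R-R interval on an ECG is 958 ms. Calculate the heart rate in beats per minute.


HR = 60 / RR_interval(s)
RR = 958 ms = 0.958 s
HR = 60 / 0.958 = 62.63 bpm


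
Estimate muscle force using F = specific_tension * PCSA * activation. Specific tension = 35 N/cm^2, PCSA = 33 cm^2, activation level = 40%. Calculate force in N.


F = sigma * PCSA * activation
F = 35 * 33 * 0.4
F = 462 N


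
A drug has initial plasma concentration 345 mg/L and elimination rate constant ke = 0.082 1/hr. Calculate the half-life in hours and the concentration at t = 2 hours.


t_half = ln(2) / ke = 0.693147 / 0.082 = 8.453 hr
C(t) = C0 * exp(-ke*t) = 345 * exp(-0.082*2)
C(2) = 292.8 mg/L


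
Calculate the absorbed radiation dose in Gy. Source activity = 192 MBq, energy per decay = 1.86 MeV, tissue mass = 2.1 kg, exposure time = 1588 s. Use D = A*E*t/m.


A = 192 MBq = 1.9200e+08 Bq
E = 1.86 MeV = 2.97972e-13 J
D = A*E*t/m = 1.9200e+08*2.97972e-13*1588/2.1
D = 0.04326 Gy


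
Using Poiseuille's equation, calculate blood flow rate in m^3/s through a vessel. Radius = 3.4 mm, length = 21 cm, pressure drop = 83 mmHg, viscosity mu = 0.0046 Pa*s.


Q = pi*r^4*dP / (8*mu*L)
r = 0.0034 m, L = 0.21 m
dP = 83 mmHg = 11065.726 Pa
Q = 6.0114e-04 m^3/s


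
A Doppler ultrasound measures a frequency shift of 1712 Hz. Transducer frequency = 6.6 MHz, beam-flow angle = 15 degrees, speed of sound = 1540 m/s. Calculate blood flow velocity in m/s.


v = fd * c / (2 * f0 * cos(theta))
v = 1712 * 1540 / (2 * 6.6000e+06 * cos(15))
v = 0.2068 m/s


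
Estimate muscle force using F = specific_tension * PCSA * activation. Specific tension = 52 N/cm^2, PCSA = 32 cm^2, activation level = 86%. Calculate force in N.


F = sigma * PCSA * activation
F = 52 * 32 * 0.86
F = 1431 N


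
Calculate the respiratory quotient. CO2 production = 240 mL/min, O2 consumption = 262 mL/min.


RQ = VCO2 / VO2
RQ = 240 / 262
RQ = 0.916


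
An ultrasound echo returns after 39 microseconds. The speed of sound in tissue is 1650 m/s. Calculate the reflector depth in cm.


depth = c * t / 2
t = 39 us = 3.9000e-05 s
depth = 1650 * 3.9000e-05 / 2
depth = 0.032175 m = 3.2175 cm


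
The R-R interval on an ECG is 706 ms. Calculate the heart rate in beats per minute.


HR = 60 / RR_interval(s)
RR = 706 ms = 0.706 s
HR = 60 / 0.706 = 84.99 bpm


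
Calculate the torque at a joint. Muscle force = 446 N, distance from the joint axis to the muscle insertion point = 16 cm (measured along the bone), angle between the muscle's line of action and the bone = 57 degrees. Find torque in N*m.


Torque = F * d * sin(theta)   (moment arm = d*sin(theta))
d = 16 cm = 0.16 m
Torque = 446 * 0.16 * sin(57)
Torque = 59.85 N*m


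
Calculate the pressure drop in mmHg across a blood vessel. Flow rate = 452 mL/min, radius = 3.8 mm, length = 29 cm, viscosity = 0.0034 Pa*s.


dP = 8*mu*L*Q / (pi*r^4)
Q = 452 mL/min = 7.53333e-06 m^3/s
dP = 90.713 Pa = 90.713 / 133.322 mmHg = 0.6804 mmHg


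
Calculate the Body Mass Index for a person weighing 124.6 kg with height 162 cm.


BMI = weight / height^2
height = 162 cm = 1.62 m
BMI = 124.6 / 1.62^2
BMI = 47.48 kg/m^2


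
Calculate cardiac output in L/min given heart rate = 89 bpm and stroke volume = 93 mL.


CO = HR * SV
CO = 89 * 93 / 1000
CO = 8.277 L/min


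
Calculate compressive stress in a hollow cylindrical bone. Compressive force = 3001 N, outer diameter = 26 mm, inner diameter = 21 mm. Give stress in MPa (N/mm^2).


A = pi*(r_o^2 - r_i^2)
r_o = 13 mm, r_i = 10.5 mm
A = 184.569 mm^2
sigma = F/A = 3001 / 184.569
sigma = 16.26 MPa


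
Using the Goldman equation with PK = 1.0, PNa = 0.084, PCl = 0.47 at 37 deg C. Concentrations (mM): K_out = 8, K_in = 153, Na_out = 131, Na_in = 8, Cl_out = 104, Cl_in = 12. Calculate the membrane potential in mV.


Vm = (RT/F)*ln((PK*Ko + PNa*Nao + PCl*Cli)/(PK*Ki + PNa*Nai + PCl*Clo))
Numer = 24.644, Denom = 202.552
Vm = -56.3 mV


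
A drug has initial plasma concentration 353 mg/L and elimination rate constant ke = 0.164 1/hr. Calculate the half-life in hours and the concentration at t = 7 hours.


t_half = ln(2) / ke = 0.693147 / 0.164 = 4.227 hr
C(t) = C0 * exp(-ke*t) = 353 * exp(-0.164*7)
C(7) = 112 mg/L


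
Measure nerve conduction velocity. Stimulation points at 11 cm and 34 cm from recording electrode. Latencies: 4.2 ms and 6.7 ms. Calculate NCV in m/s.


Distance = (34 - 11) / 100 = 0.23 m
dt = (6.7 - 4.2) / 1000 = 0.0025 s
NCV = dist / dt = 92 m/s


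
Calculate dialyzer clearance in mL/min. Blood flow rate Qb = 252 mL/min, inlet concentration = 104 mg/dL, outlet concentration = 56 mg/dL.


K = Qb * (Cb_in - Cb_out) / Cb_in
K = 252 * (104 - 56) / 104
K = 116.3 mL/min


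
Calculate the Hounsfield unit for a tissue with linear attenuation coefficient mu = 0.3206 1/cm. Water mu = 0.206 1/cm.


HU = ((mu_tissue - mu_water) / mu_water) * 1000
HU = ((0.3206 - 0.206) / 0.206) * 1000
HU = 556.3


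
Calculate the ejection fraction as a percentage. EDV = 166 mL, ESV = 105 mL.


SV = EDV - ESV = 166 - 105 = 61 mL
EF = SV/EDV * 100 = 61/166 * 100
EF = 36.75%


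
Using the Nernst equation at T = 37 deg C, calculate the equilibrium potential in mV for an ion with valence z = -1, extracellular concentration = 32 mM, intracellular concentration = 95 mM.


E = (RT/(zF)) * ln(C_out/C_in)
T = 37 + 273.15 = 310.15 K
E = (8.314 * 310.15 / (-1 * 96485)) * ln(32/95)
E = 29.08 mV


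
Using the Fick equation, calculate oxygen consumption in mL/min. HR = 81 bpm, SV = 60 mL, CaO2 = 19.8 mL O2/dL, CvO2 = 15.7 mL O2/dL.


CO = HR*SV = 81*60/1000 = 4.86 L/min
a-v O2 diff = 19.8 - 15.7 = 4.1 mL/dL
VO2 = CO * (CaO2-CvO2) * 10 dL/L
VO2 = 4.86 * 4.1 * 10
VO2 = 199.3 mL/min


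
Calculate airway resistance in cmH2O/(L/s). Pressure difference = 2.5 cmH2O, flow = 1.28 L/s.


R = dP / flow
R = 2.5 / 1.28
R = 1.953 cmH2O/(L/s)


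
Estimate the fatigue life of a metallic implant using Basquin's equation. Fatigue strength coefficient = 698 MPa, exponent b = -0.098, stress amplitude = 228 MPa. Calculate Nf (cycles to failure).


sigma_a = sigma_f' * (2Nf)^b
2Nf = (sigma_a/sigma_f')^(1/b)
2Nf = (228/698)^(1/-0.098)
2Nf = 90860.102
Nf = 4.543e+04


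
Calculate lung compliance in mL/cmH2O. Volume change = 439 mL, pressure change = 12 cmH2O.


C = dV / dP
C = 439 / 12
C = 36.58 mL/cmH2O


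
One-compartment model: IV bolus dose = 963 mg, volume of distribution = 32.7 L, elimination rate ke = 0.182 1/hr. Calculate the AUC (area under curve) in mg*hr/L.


C0 = Dose/Vd = 963/32.7 = 29.4495 mg/L
AUC = C0/ke = 29.4495/0.182
AUC = 161.8 mg*hr/L


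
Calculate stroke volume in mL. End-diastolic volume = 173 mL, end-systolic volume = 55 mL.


SV = EDV - ESV
SV = 173 - 55
SV = 118 mL


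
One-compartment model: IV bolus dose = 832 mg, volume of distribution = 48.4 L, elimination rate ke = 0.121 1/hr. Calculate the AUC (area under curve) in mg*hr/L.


C0 = Dose/Vd = 832/48.4 = 17.1901 mg/L
AUC = C0/ke = 17.1901/0.121
AUC = 142.1 mg*hr/L


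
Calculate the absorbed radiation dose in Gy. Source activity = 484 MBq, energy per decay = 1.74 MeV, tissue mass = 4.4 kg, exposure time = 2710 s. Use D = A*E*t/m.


A = 484 MBq = 4.8400e+08 Bq
E = 1.74 MeV = 2.78748e-13 J
D = A*E*t/m = 4.8400e+08*2.78748e-13*2710/4.4
D = 0.08309 Gy


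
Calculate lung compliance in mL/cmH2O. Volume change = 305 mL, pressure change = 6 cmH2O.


C = dV / dP
C = 305 / 6
C = 50.83 mL/cmH2O


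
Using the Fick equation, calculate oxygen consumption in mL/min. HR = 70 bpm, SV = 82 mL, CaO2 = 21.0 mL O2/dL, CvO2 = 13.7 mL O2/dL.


CO = HR*SV = 70*82/1000 = 5.74 L/min
a-v O2 diff = 21.0 - 13.7 = 7.3 mL/dL
VO2 = CO * (CaO2-CvO2) * 10 dL/L
VO2 = 5.74 * 7.3 * 10
VO2 = 419 mL/min


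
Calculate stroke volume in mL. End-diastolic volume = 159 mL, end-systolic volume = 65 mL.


SV = EDV - ESV
SV = 159 - 65
SV = 94 mL


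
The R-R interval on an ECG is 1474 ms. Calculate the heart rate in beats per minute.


HR = 60 / RR_interval(s)
RR = 1474 ms = 1.474 s
HR = 60 / 1.474 = 40.71 bpm


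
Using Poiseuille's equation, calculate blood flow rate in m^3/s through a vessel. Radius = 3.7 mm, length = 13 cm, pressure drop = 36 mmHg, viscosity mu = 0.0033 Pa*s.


Q = pi*r^4*dP / (8*mu*L)
r = 0.0037 m, L = 0.13 m
dP = 36 mmHg = 4799.592 Pa
Q = 8.2341e-04 m^3/s


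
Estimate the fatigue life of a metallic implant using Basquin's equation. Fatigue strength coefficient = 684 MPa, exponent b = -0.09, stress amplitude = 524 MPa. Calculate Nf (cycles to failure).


sigma_a = sigma_f' * (2Nf)^b
2Nf = (sigma_a/sigma_f')^(1/b)
2Nf = (524/684)^(1/-0.09)
2Nf = 19.312179
Nf = 9.656


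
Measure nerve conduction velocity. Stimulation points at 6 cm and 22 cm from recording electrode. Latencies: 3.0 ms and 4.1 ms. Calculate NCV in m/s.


Distance = (22 - 6) / 100 = 0.16 m
dt = (4.1 - 3.0) / 1000 = 0.0011 s
NCV = dist / dt = 145.5 m/s


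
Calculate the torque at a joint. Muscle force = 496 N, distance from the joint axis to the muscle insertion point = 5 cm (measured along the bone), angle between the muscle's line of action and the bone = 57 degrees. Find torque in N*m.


Torque = F * d * sin(theta)   (moment arm = d*sin(theta))
d = 5 cm = 0.05 m
Torque = 496 * 0.05 * sin(57)
Torque = 20.8 N*m


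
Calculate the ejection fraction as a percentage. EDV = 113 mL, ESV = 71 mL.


SV = EDV - ESV = 113 - 71 = 42 mL
EF = SV/EDV * 100 = 42/113 * 100
EF = 37.17%


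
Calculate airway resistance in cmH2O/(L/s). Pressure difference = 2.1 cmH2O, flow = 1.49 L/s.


R = dP / flow
R = 2.1 / 1.49
R = 1.409 cmH2O/(L/s)


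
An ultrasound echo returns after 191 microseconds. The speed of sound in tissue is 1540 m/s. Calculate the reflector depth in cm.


depth = c * t / 2
t = 191 us = 1.9100e-04 s
depth = 1540 * 1.9100e-04 / 2
depth = 0.14707 m = 14.707 cm


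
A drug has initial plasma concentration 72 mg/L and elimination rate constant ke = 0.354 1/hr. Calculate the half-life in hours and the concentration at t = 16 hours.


t_half = ln(2) / ke = 0.693147 / 0.354 = 1.958 hr
C(t) = C0 * exp(-ke*t) = 72 * exp(-0.354*16)
C(16) = 0.2497 mg/L


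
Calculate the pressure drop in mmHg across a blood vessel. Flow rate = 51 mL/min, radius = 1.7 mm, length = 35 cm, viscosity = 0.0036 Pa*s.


dP = 8*mu*L*Q / (pi*r^4)
Q = 51 mL/min = 8.5e-07 m^3/s
dP = 326.538 Pa = 326.538 / 133.322 mmHg = 2.449 mmHg


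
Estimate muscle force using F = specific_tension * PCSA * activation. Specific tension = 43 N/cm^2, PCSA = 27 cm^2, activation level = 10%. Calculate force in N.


F = sigma * PCSA * activation
F = 43 * 27 * 0.1
F = 116.1 N


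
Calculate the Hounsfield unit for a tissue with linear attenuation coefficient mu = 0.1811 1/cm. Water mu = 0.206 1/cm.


HU = ((mu_tissue - mu_water) / mu_water) * 1000
HU = ((0.1811 - 0.206) / 0.206) * 1000
HU = -120.9


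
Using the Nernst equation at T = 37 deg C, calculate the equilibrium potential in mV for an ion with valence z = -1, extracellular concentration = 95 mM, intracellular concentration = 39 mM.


E = (RT/(zF)) * ln(C_out/C_in)
T = 37 + 273.15 = 310.15 K
E = (8.314 * 310.15 / (-1 * 96485)) * ln(95/39)
E = -23.79 mV


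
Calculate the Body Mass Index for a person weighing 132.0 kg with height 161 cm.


BMI = weight / height^2
height = 161 cm = 1.61 m
BMI = 132.0 / 1.61^2
BMI = 50.92 kg/m^2


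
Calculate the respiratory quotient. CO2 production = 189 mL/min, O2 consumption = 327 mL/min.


RQ = VCO2 / VO2
RQ = 189 / 327
RQ = 0.578


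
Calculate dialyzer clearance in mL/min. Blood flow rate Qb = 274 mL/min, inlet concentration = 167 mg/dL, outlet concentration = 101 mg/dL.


K = Qb * (Cb_in - Cb_out) / Cb_in
K = 274 * (167 - 101) / 167
K = 108.3 mL/min


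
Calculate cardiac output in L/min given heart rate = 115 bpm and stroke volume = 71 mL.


CO = HR * SV
CO = 115 * 71 / 1000
CO = 8.165 L/min


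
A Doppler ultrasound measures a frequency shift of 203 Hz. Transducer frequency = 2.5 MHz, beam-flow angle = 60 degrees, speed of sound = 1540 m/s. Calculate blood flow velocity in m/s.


v = fd * c / (2 * f0 * cos(theta))
v = 203 * 1540 / (2 * 2.5000e+06 * cos(60))
v = 0.125 m/s


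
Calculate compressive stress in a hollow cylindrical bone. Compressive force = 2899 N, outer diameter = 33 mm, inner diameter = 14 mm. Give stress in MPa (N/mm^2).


A = pi*(r_o^2 - r_i^2)
r_o = 16.5 mm, r_i = 7 mm
A = 701.361 mm^2
sigma = F/A = 2899 / 701.361
sigma = 4.133 MPa


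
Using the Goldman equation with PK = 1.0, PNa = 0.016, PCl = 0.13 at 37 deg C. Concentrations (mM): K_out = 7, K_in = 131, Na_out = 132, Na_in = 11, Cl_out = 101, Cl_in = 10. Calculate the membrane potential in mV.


Vm = (RT/F)*ln((PK*Ko + PNa*Nao + PCl*Cli)/(PK*Ki + PNa*Nai + PCl*Clo))
Numer = 10.412, Denom = 144.306
Vm = -70.26 mV


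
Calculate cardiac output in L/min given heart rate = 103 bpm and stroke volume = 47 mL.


CO = HR * SV
CO = 103 * 47 / 1000
CO = 4.841 L/min


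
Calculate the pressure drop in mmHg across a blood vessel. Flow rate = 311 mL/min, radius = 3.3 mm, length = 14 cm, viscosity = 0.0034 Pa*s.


dP = 8*mu*L*Q / (pi*r^4)
Q = 311 mL/min = 5.18333e-06 m^3/s
dP = 52.9786 Pa = 52.9786 / 133.322 mmHg = 0.3974 mmHg


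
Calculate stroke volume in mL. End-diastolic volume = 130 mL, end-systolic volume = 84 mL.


SV = EDV - ESV
SV = 130 - 84
SV = 46 mL


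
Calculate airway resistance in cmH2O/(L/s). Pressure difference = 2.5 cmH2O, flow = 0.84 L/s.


R = dP / flow
R = 2.5 / 0.84
R = 2.976 cmH2O/(L/s)


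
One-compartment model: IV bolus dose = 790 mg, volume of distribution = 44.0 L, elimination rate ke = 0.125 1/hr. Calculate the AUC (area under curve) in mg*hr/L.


C0 = Dose/Vd = 790/44.0 = 17.9545 mg/L
AUC = C0/ke = 17.9545/0.125
AUC = 143.6 mg*hr/L


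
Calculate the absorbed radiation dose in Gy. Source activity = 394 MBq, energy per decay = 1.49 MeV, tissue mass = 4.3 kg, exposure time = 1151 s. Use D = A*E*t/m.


A = 394 MBq = 3.9400e+08 Bq
E = 1.49 MeV = 2.38698e-13 J
D = A*E*t/m = 3.9400e+08*2.38698e-13*1151/4.3
D = 0.02517 Gy


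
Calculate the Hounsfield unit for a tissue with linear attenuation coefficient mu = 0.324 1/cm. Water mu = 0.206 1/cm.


HU = ((mu_tissue - mu_water) / mu_water) * 1000
HU = ((0.324 - 0.206) / 0.206) * 1000
HU = 572.8


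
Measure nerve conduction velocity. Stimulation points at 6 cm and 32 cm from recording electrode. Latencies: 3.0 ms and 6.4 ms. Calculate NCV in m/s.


Distance = (32 - 6) / 100 = 0.26 m
dt = (6.4 - 3.0) / 1000 = 0.0034 s
NCV = dist / dt = 76.47 m/s


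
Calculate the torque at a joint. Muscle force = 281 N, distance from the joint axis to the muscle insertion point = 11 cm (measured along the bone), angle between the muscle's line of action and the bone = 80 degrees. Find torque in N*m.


Torque = F * d * sin(theta)   (moment arm = d*sin(theta))
d = 11 cm = 0.11 m
Torque = 281 * 0.11 * sin(80)
Torque = 30.44 N*m


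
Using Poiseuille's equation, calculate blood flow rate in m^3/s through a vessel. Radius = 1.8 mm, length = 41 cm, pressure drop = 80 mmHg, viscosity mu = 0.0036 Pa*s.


Q = pi*r^4*dP / (8*mu*L)
r = 0.0018 m, L = 0.41 m
dP = 80 mmHg = 10665.76 Pa
Q = 2.9789e-05 m^3/s


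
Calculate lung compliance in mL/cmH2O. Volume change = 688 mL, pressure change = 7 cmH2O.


C = dV / dP
C = 688 / 7
C = 98.29 mL/cmH2O


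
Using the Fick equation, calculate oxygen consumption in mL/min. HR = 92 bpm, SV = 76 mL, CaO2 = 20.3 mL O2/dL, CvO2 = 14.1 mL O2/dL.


CO = HR*SV = 92*76/1000 = 6.992 L/min
a-v O2 diff = 20.3 - 14.1 = 6.2 mL/dL
VO2 = CO * (CaO2-CvO2) * 10 dL/L
VO2 = 6.992 * 6.2 * 10
VO2 = 433.5 mL/min


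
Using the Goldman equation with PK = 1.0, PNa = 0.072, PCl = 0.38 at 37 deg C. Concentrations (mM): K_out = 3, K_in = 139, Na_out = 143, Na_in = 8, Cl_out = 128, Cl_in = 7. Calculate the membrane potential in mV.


Vm = (RT/F)*ln((PK*Ko + PNa*Nao + PCl*Cli)/(PK*Ki + PNa*Nai + PCl*Clo))
Numer = 15.956, Denom = 188.216
Vm = -65.95 mV


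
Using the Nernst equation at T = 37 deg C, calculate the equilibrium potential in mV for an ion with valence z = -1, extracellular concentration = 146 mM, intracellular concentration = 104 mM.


E = (RT/(zF)) * ln(C_out/C_in)
T = 37 + 273.15 = 310.15 K
E = (8.314 * 310.15 / (-1 * 96485)) * ln(146/104)
E = -9.066 mV


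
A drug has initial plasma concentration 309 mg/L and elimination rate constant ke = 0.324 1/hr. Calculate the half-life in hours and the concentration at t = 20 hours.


t_half = ln(2) / ke = 0.693147 / 0.324 = 2.139 hr
C(t) = C0 * exp(-ke*t) = 309 * exp(-0.324*20)
C(20) = 0.4739 mg/L


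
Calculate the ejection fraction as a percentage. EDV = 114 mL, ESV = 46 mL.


SV = EDV - ESV = 114 - 46 = 68 mL
EF = SV/EDV * 100 = 68/114 * 100
EF = 59.65%


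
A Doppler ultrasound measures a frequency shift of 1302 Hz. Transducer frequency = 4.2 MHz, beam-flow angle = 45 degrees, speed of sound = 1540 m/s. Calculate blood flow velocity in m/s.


v = fd * c / (2 * f0 * cos(theta))
v = 1302 * 1540 / (2 * 4.2000e+06 * cos(45))
v = 0.3376 m/s


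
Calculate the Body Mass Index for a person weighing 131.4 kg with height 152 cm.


BMI = weight / height^2
height = 152 cm = 1.52 m
BMI = 131.4 / 1.52^2
BMI = 56.87 kg/m^2


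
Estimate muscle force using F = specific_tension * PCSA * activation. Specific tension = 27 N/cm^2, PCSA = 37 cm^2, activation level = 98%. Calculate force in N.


F = sigma * PCSA * activation
F = 27 * 37 * 0.98
F = 979 N


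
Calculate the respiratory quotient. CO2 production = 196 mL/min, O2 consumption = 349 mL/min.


RQ = VCO2 / VO2
RQ = 196 / 349
RQ = 0.5616


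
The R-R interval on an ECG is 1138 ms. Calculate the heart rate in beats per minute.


HR = 60 / RR_interval(s)
RR = 1138 ms = 1.138 s
HR = 60 / 1.138 = 52.72 bpm


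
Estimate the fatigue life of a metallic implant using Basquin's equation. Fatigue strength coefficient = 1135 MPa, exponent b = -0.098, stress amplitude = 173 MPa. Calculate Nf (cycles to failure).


sigma_a = sigma_f' * (2Nf)^b
2Nf = (sigma_a/sigma_f')^(1/b)
2Nf = (173/1135)^(1/-0.098)
2Nf = 2.1688126e+08
Nf = 1.0844e+08


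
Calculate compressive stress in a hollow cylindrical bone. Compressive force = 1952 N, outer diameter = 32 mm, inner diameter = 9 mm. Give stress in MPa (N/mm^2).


A = pi*(r_o^2 - r_i^2)
r_o = 16 mm, r_i = 4.5 mm
A = 740.63 mm^2
sigma = F/A = 1952 / 740.63
sigma = 2.636 MPa


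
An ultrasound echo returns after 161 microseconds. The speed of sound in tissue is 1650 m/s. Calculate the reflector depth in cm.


depth = c * t / 2
t = 161 us = 1.6100e-04 s
depth = 1650 * 1.6100e-04 / 2
depth = 0.132825 m = 13.2825 cm


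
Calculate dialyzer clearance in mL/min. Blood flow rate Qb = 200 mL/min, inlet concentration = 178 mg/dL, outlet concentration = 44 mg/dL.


K = Qb * (Cb_in - Cb_out) / Cb_in
K = 200 * (178 - 44) / 178
K = 150.6 mL/min


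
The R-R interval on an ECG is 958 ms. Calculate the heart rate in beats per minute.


HR = 60 / RR_interval(s)
RR = 958 ms = 0.958 s
HR = 60 / 0.958 = 62.63 bpm


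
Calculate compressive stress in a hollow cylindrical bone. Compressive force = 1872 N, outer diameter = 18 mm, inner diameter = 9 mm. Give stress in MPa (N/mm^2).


A = pi*(r_o^2 - r_i^2)
r_o = 9 mm, r_i = 4.5 mm
A = 190.852 mm^2
sigma = F/A = 1872 / 190.852
sigma = 9.809 MPa


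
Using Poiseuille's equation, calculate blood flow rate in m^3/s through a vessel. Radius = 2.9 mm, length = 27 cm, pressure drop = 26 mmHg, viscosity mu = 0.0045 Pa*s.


Q = pi*r^4*dP / (8*mu*L)
r = 0.0029 m, L = 0.27 m
dP = 26 mmHg = 3466.372 Pa
Q = 7.9241e-05 m^3/s


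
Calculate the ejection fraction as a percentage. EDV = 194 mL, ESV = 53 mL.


SV = EDV - ESV = 194 - 53 = 141 mL
EF = SV/EDV * 100 = 141/194 * 100
EF = 72.68%


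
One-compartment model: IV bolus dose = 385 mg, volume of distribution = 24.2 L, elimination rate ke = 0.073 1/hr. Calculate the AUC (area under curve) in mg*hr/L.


C0 = Dose/Vd = 385/24.2 = 15.9091 mg/L
AUC = C0/ke = 15.9091/0.073
AUC = 217.9 mg*hr/L


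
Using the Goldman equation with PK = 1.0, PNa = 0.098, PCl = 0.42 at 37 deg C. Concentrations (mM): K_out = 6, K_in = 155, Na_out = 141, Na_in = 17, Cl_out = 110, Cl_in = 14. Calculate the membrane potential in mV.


Vm = (RT/F)*ln((PK*Ko + PNa*Nao + PCl*Cli)/(PK*Ki + PNa*Nai + PCl*Clo))
Numer = 25.698, Denom = 202.866
Vm = -55.22 mV


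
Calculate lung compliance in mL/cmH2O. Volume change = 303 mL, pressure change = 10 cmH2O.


C = dV / dP
C = 303 / 10
C = 30.3 mL/cmH2O


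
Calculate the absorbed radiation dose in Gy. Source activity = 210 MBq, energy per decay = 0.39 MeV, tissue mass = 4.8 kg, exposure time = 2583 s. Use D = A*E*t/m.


A = 210 MBq = 2.1000e+08 Bq
E = 0.39 MeV = 6.2478e-14 J
D = A*E*t/m = 2.1000e+08*6.2478e-14*2583/4.8
D = 0.00706 Gy


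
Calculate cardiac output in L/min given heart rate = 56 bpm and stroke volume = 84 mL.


CO = HR * SV
CO = 56 * 84 / 1000
CO = 4.704 L/min


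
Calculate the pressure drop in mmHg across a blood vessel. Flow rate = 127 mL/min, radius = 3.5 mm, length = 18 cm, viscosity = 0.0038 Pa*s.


dP = 8*mu*L*Q / (pi*r^4)
Q = 127 mL/min = 2.11667e-06 m^3/s
dP = 24.5684 Pa = 24.5684 / 133.322 mmHg = 0.1843 mmHg


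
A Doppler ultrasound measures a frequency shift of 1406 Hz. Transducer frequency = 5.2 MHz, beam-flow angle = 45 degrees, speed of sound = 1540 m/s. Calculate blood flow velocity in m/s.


v = fd * c / (2 * f0 * cos(theta))
v = 1406 * 1540 / (2 * 5.2000e+06 * cos(45))
v = 0.2944 m/s


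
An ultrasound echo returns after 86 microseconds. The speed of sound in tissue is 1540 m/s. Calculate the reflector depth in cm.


depth = c * t / 2
t = 86 us = 8.6000e-05 s
depth = 1540 * 8.6000e-05 / 2
depth = 0.06622 m = 6.622 cm


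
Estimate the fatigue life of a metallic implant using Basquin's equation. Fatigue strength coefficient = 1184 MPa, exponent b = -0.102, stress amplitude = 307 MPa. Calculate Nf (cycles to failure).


sigma_a = sigma_f' * (2Nf)^b
2Nf = (sigma_a/sigma_f')^(1/b)
2Nf = (307/1184)^(1/-0.102)
2Nf = 558713.9
Nf = 2.794e+05


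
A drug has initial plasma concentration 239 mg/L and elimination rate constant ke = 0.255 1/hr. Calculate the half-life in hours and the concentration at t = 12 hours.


t_half = ln(2) / ke = 0.693147 / 0.255 = 2.718 hr
C(t) = C0 * exp(-ke*t) = 239 * exp(-0.255*12)
C(12) = 11.21 mg/L


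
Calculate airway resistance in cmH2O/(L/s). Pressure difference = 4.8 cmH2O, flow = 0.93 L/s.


R = dP / flow
R = 4.8 / 0.93
R = 5.161 cmH2O/(L/s)


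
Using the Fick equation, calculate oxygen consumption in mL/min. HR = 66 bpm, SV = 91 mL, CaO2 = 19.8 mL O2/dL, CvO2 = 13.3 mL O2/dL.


CO = HR*SV = 66*91/1000 = 6.006 L/min
a-v O2 diff = 19.8 - 13.3 = 6.5 mL/dL
VO2 = CO * (CaO2-CvO2) * 10 dL/L
VO2 = 6.006 * 6.5 * 10
VO2 = 390.4 mL/min


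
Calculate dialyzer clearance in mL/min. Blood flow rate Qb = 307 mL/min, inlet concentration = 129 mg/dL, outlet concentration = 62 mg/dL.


K = Qb * (Cb_in - Cb_out) / Cb_in
K = 307 * (129 - 62) / 129
K = 159.4 mL/min


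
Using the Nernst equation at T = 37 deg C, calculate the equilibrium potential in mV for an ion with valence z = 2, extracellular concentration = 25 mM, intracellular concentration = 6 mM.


E = (RT/(zF)) * ln(C_out/C_in)
T = 37 + 273.15 = 310.15 K
E = (8.314 * 310.15 / (2 * 96485)) * ln(25/6)
E = 19.07 mV


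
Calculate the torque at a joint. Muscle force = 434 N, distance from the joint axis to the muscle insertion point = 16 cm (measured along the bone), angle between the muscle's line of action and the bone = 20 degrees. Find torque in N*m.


Torque = F * d * sin(theta)   (moment arm = d*sin(theta))
d = 16 cm = 0.16 m
Torque = 434 * 0.16 * sin(20)
Torque = 23.75 N*m


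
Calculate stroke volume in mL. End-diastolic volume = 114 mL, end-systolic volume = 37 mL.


SV = EDV - ESV
SV = 114 - 37
SV = 77 mL


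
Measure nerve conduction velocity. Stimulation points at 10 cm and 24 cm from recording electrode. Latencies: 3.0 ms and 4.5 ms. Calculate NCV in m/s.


Distance = (24 - 10) / 100 = 0.14 m
dt = (4.5 - 3.0) / 1000 = 0.0015 s
NCV = dist / dt = 93.33 m/s


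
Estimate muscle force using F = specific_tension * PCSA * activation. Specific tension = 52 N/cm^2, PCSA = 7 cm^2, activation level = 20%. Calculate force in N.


F = sigma * PCSA * activation
F = 52 * 7 * 0.2
F = 72.8 N


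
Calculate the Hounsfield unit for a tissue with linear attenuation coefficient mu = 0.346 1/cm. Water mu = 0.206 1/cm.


HU = ((mu_tissue - mu_water) / mu_water) * 1000
HU = ((0.346 - 0.206) / 0.206) * 1000
HU = 679.6


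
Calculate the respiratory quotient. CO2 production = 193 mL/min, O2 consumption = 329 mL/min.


RQ = VCO2 / VO2
RQ = 193 / 329
RQ = 0.5866


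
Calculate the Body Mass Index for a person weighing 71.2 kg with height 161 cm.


BMI = weight / height^2
height = 161 cm = 1.61 m
BMI = 71.2 / 1.61^2
BMI = 27.47 kg/m^2


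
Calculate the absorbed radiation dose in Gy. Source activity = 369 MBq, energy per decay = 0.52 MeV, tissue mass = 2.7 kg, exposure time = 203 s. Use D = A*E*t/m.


A = 369 MBq = 3.6900e+08 Bq
E = 0.52 MeV = 8.3304e-14 J
D = A*E*t/m = 3.6900e+08*8.3304e-14*203/2.7
D = 0.002311 Gy
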